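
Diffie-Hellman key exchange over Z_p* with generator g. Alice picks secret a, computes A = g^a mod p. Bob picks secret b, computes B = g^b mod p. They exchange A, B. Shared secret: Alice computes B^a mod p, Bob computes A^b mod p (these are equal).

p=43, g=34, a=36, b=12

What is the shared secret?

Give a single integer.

A = 34^36 mod 43  (bits of 36 = 100100)
  bit 0 = 1: r = r^2 * 34 mod 43 = 1^2 * 34 = 1*34 = 34
  bit 1 = 0: r = r^2 mod 43 = 34^2 = 38
  bit 2 = 0: r = r^2 mod 43 = 38^2 = 25
  bit 3 = 1: r = r^2 * 34 mod 43 = 25^2 * 34 = 23*34 = 8
  bit 4 = 0: r = r^2 mod 43 = 8^2 = 21
  bit 5 = 0: r = r^2 mod 43 = 21^2 = 11
  -> A = 11
B = 34^12 mod 43  (bits of 12 = 1100)
  bit 0 = 1: r = r^2 * 34 mod 43 = 1^2 * 34 = 1*34 = 34
  bit 1 = 1: r = r^2 * 34 mod 43 = 34^2 * 34 = 38*34 = 2
  bit 2 = 0: r = r^2 mod 43 = 2^2 = 4
  bit 3 = 0: r = r^2 mod 43 = 4^2 = 16
  -> B = 16
s = B^a = 16^36 mod 43  (bits of 36 = 100100)
  bit 0 = 1: r = r^2 * 16 mod 43 = 1^2 * 16 = 1*16 = 16
  bit 1 = 0: r = r^2 mod 43 = 16^2 = 41
  bit 2 = 0: r = r^2 mod 43 = 41^2 = 4
  bit 3 = 1: r = r^2 * 16 mod 43 = 4^2 * 16 = 16*16 = 41
  bit 4 = 0: r = r^2 mod 43 = 41^2 = 4
  bit 5 = 0: r = r^2 mod 43 = 4^2 = 16
  -> s = B^a = 16

Answer: 16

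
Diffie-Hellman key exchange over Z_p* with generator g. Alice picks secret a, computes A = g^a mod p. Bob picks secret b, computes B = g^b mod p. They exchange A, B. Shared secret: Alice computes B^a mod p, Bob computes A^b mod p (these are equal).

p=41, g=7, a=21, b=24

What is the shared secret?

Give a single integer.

Answer: 18

Derivation:
A = 7^21 mod 41  (bits of 21 = 10101)
  bit 0 = 1: r = r^2 * 7 mod 41 = 1^2 * 7 = 1*7 = 7
  bit 1 = 0: r = r^2 mod 41 = 7^2 = 8
  bit 2 = 1: r = r^2 * 7 mod 41 = 8^2 * 7 = 23*7 = 38
  bit 3 = 0: r = r^2 mod 41 = 38^2 = 9
  bit 4 = 1: r = r^2 * 7 mod 41 = 9^2 * 7 = 40*7 = 34
  -> A = 34
B = 7^24 mod 41  (bits of 24 = 11000)
  bit 0 = 1: r = r^2 * 7 mod 41 = 1^2 * 7 = 1*7 = 7
  bit 1 = 1: r = r^2 * 7 mod 41 = 7^2 * 7 = 8*7 = 15
  bit 2 = 0: r = r^2 mod 41 = 15^2 = 20
  bit 3 = 0: r = r^2 mod 41 = 20^2 = 31
  bit 4 = 0: r = r^2 mod 41 = 31^2 = 18
  -> B = 18
s = B^a = 18^21 mod 41  (bits of 21 = 10101)
  bit 0 = 1: r = r^2 * 18 mod 41 = 1^2 * 18 = 1*18 = 18
  bit 1 = 0: r = r^2 mod 41 = 18^2 = 37
  bit 2 = 1: r = r^2 * 18 mod 41 = 37^2 * 18 = 16*18 = 1
  bit 3 = 0: r = r^2 mod 41 = 1^2 = 1
  bit 4 = 1: r = r^2 * 18 mod 41 = 1^2 * 18 = 1*18 = 18
  -> s = B^a = 18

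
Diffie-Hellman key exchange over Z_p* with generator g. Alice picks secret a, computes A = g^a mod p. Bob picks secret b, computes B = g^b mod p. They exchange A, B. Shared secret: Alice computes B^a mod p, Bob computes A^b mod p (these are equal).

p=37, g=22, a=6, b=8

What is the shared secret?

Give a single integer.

A = 22^6 mod 37  (bits of 6 = 110)
  bit 0 = 1: r = r^2 * 22 mod 37 = 1^2 * 22 = 1*22 = 22
  bit 1 = 1: r = r^2 * 22 mod 37 = 22^2 * 22 = 3*22 = 29
  bit 2 = 0: r = r^2 mod 37 = 29^2 = 27
  -> A = 27
B = 22^8 mod 37  (bits of 8 = 1000)
  bit 0 = 1: r = r^2 * 22 mod 37 = 1^2 * 22 = 1*22 = 22
  bit 1 = 0: r = r^2 mod 37 = 22^2 = 3
  bit 2 = 0: r = r^2 mod 37 = 3^2 = 9
  bit 3 = 0: r = r^2 mod 37 = 9^2 = 7
  -> B = 7
s = B^a = 7^6 mod 37  (bits of 6 = 110)
  bit 0 = 1: r = r^2 * 7 mod 37 = 1^2 * 7 = 1*7 = 7
  bit 1 = 1: r = r^2 * 7 mod 37 = 7^2 * 7 = 12*7 = 10
  bit 2 = 0: r = r^2 mod 37 = 10^2 = 26
  -> s = B^a = 26

Answer: 26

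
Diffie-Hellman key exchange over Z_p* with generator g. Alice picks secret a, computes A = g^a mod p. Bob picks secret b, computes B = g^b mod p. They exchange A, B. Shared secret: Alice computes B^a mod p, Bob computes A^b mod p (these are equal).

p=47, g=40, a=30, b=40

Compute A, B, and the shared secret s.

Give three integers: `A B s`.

A = 40^30 mod 47  (bits of 30 = 11110)
  bit 0 = 1: r = r^2 * 40 mod 47 = 1^2 * 40 = 1*40 = 40
  bit 1 = 1: r = r^2 * 40 mod 47 = 40^2 * 40 = 2*40 = 33
  bit 2 = 1: r = r^2 * 40 mod 47 = 33^2 * 40 = 8*40 = 38
  bit 3 = 1: r = r^2 * 40 mod 47 = 38^2 * 40 = 34*40 = 44
  bit 4 = 0: r = r^2 mod 47 = 44^2 = 9
  -> A = 9
B = 40^40 mod 47  (bits of 40 = 101000)
  bit 0 = 1: r = r^2 * 40 mod 47 = 1^2 * 40 = 1*40 = 40
  bit 1 = 0: r = r^2 mod 47 = 40^2 = 2
  bit 2 = 1: r = r^2 * 40 mod 47 = 2^2 * 40 = 4*40 = 19
  bit 3 = 0: r = r^2 mod 47 = 19^2 = 32
  bit 4 = 0: r = r^2 mod 47 = 32^2 = 37
  bit 5 = 0: r = r^2 mod 47 = 37^2 = 6
  -> B = 6
s = B^a = 6^30 mod 47  (bits of 30 = 11110)
  bit 0 = 1: r = r^2 * 6 mod 47 = 1^2 * 6 = 1*6 = 6
  bit 1 = 1: r = r^2 * 6 mod 47 = 6^2 * 6 = 36*6 = 28
  bit 2 = 1: r = r^2 * 6 mod 47 = 28^2 * 6 = 32*6 = 4
  bit 3 = 1: r = r^2 * 6 mod 47 = 4^2 * 6 = 16*6 = 2
  bit 4 = 0: r = r^2 mod 47 = 2^2 = 4
  -> s = B^a = 4

Answer: 9 6 4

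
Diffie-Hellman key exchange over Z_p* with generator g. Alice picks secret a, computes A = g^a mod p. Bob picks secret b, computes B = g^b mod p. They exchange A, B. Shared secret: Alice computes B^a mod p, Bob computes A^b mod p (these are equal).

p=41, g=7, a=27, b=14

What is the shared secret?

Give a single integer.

Answer: 5

Derivation:
A = 7^27 mod 41  (bits of 27 = 11011)
  bit 0 = 1: r = r^2 * 7 mod 41 = 1^2 * 7 = 1*7 = 7
  bit 1 = 1: r = r^2 * 7 mod 41 = 7^2 * 7 = 8*7 = 15
  bit 2 = 0: r = r^2 mod 41 = 15^2 = 20
  bit 3 = 1: r = r^2 * 7 mod 41 = 20^2 * 7 = 31*7 = 12
  bit 4 = 1: r = r^2 * 7 mod 41 = 12^2 * 7 = 21*7 = 24
  -> A = 24
B = 7^14 mod 41  (bits of 14 = 1110)
  bit 0 = 1: r = r^2 * 7 mod 41 = 1^2 * 7 = 1*7 = 7
  bit 1 = 1: r = r^2 * 7 mod 41 = 7^2 * 7 = 8*7 = 15
  bit 2 = 1: r = r^2 * 7 mod 41 = 15^2 * 7 = 20*7 = 17
  bit 3 = 0: r = r^2 mod 41 = 17^2 = 2
  -> B = 2
s = B^a = 2^27 mod 41  (bits of 27 = 11011)
  bit 0 = 1: r = r^2 * 2 mod 41 = 1^2 * 2 = 1*2 = 2
  bit 1 = 1: r = r^2 * 2 mod 41 = 2^2 * 2 = 4*2 = 8
  bit 2 = 0: r = r^2 mod 41 = 8^2 = 23
  bit 3 = 1: r = r^2 * 2 mod 41 = 23^2 * 2 = 37*2 = 33
  bit 4 = 1: r = r^2 * 2 mod 41 = 33^2 * 2 = 23*2 = 5
  -> s = B^a = 5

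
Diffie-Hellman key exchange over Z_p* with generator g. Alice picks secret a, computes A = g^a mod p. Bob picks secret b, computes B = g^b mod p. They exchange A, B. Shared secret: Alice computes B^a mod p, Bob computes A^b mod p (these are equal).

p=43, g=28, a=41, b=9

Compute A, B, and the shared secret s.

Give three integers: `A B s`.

A = 28^41 mod 43  (bits of 41 = 101001)
  bit 0 = 1: r = r^2 * 28 mod 43 = 1^2 * 28 = 1*28 = 28
  bit 1 = 0: r = r^2 mod 43 = 28^2 = 10
  bit 2 = 1: r = r^2 * 28 mod 43 = 10^2 * 28 = 14*28 = 5
  bit 3 = 0: r = r^2 mod 43 = 5^2 = 25
  bit 4 = 0: r = r^2 mod 43 = 25^2 = 23
  bit 5 = 1: r = r^2 * 28 mod 43 = 23^2 * 28 = 13*28 = 20
  -> A = 20
B = 28^9 mod 43  (bits of 9 = 1001)
  bit 0 = 1: r = r^2 * 28 mod 43 = 1^2 * 28 = 1*28 = 28
  bit 1 = 0: r = r^2 mod 43 = 28^2 = 10
  bit 2 = 0: r = r^2 mod 43 = 10^2 = 14
  bit 3 = 1: r = r^2 * 28 mod 43 = 14^2 * 28 = 24*28 = 27
  -> B = 27
s = B^a = 27^41 mod 43  (bits of 41 = 101001)
  bit 0 = 1: r = r^2 * 27 mod 43 = 1^2 * 27 = 1*27 = 27
  bit 1 = 0: r = r^2 mod 43 = 27^2 = 41
  bit 2 = 1: r = r^2 * 27 mod 43 = 41^2 * 27 = 4*27 = 22
  bit 3 = 0: r = r^2 mod 43 = 22^2 = 11
  bit 4 = 0: r = r^2 mod 43 = 11^2 = 35
  bit 5 = 1: r = r^2 * 27 mod 43 = 35^2 * 27 = 21*27 = 8
  -> s = B^a = 8

Answer: 20 27 8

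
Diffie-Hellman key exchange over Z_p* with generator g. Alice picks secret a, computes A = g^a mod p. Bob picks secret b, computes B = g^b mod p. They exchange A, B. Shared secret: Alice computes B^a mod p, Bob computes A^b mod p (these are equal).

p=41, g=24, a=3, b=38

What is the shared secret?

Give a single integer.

A = 24^3 mod 41  (bits of 3 = 11)
  bit 0 = 1: r = r^2 * 24 mod 41 = 1^2 * 24 = 1*24 = 24
  bit 1 = 1: r = r^2 * 24 mod 41 = 24^2 * 24 = 2*24 = 7
  -> A = 7
B = 24^38 mod 41  (bits of 38 = 100110)
  bit 0 = 1: r = r^2 * 24 mod 41 = 1^2 * 24 = 1*24 = 24
  bit 1 = 0: r = r^2 mod 41 = 24^2 = 2
  bit 2 = 0: r = r^2 mod 41 = 2^2 = 4
  bit 3 = 1: r = r^2 * 24 mod 41 = 4^2 * 24 = 16*24 = 15
  bit 4 = 1: r = r^2 * 24 mod 41 = 15^2 * 24 = 20*24 = 29
  bit 5 = 0: r = r^2 mod 41 = 29^2 = 21
  -> B = 21
s = B^a = 21^3 mod 41  (bits of 3 = 11)
  bit 0 = 1: r = r^2 * 21 mod 41 = 1^2 * 21 = 1*21 = 21
  bit 1 = 1: r = r^2 * 21 mod 41 = 21^2 * 21 = 31*21 = 36
  -> s = B^a = 36

Answer: 36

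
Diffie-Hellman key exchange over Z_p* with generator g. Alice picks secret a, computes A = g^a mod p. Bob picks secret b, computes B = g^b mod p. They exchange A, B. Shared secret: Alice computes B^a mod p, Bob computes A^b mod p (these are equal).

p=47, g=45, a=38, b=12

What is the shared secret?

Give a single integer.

Answer: 3

Derivation:
A = 45^38 mod 47  (bits of 38 = 100110)
  bit 0 = 1: r = r^2 * 45 mod 47 = 1^2 * 45 = 1*45 = 45
  bit 1 = 0: r = r^2 mod 47 = 45^2 = 4
  bit 2 = 0: r = r^2 mod 47 = 4^2 = 16
  bit 3 = 1: r = r^2 * 45 mod 47 = 16^2 * 45 = 21*45 = 5
  bit 4 = 1: r = r^2 * 45 mod 47 = 5^2 * 45 = 25*45 = 44
  bit 5 = 0: r = r^2 mod 47 = 44^2 = 9
  -> A = 9
B = 45^12 mod 47  (bits of 12 = 1100)
  bit 0 = 1: r = r^2 * 45 mod 47 = 1^2 * 45 = 1*45 = 45
  bit 1 = 1: r = r^2 * 45 mod 47 = 45^2 * 45 = 4*45 = 39
  bit 2 = 0: r = r^2 mod 47 = 39^2 = 17
  bit 3 = 0: r = r^2 mod 47 = 17^2 = 7
  -> B = 7
s = B^a = 7^38 mod 47  (bits of 38 = 100110)
  bit 0 = 1: r = r^2 * 7 mod 47 = 1^2 * 7 = 1*7 = 7
  bit 1 = 0: r = r^2 mod 47 = 7^2 = 2
  bit 2 = 0: r = r^2 mod 47 = 2^2 = 4
  bit 3 = 1: r = r^2 * 7 mod 47 = 4^2 * 7 = 16*7 = 18
  bit 4 = 1: r = r^2 * 7 mod 47 = 18^2 * 7 = 42*7 = 12
  bit 5 = 0: r = r^2 mod 47 = 12^2 = 3
  -> s = B^a = 3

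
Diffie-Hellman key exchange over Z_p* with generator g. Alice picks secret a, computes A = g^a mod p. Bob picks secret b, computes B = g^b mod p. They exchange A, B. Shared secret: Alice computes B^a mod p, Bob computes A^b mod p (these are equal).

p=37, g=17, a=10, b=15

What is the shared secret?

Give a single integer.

A = 17^10 mod 37  (bits of 10 = 1010)
  bit 0 = 1: r = r^2 * 17 mod 37 = 1^2 * 17 = 1*17 = 17
  bit 1 = 0: r = r^2 mod 37 = 17^2 = 30
  bit 2 = 1: r = r^2 * 17 mod 37 = 30^2 * 17 = 12*17 = 19
  bit 3 = 0: r = r^2 mod 37 = 19^2 = 28
  -> A = 28
B = 17^15 mod 37  (bits of 15 = 1111)
  bit 0 = 1: r = r^2 * 17 mod 37 = 1^2 * 17 = 1*17 = 17
  bit 1 = 1: r = r^2 * 17 mod 37 = 17^2 * 17 = 30*17 = 29
  bit 2 = 1: r = r^2 * 17 mod 37 = 29^2 * 17 = 27*17 = 15
  bit 3 = 1: r = r^2 * 17 mod 37 = 15^2 * 17 = 3*17 = 14
  -> B = 14
s = B^a = 14^10 mod 37  (bits of 10 = 1010)
  bit 0 = 1: r = r^2 * 14 mod 37 = 1^2 * 14 = 1*14 = 14
  bit 1 = 0: r = r^2 mod 37 = 14^2 = 11
  bit 2 = 1: r = r^2 * 14 mod 37 = 11^2 * 14 = 10*14 = 29
  bit 3 = 0: r = r^2 mod 37 = 29^2 = 27
  -> s = B^a = 27

Answer: 27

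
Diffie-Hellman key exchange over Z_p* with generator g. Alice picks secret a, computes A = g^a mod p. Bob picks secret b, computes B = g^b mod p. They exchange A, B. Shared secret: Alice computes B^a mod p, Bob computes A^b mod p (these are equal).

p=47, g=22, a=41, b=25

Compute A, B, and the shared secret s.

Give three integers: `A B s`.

A = 22^41 mod 47  (bits of 41 = 101001)
  bit 0 = 1: r = r^2 * 22 mod 47 = 1^2 * 22 = 1*22 = 22
  bit 1 = 0: r = r^2 mod 47 = 22^2 = 14
  bit 2 = 1: r = r^2 * 22 mod 47 = 14^2 * 22 = 8*22 = 35
  bit 3 = 0: r = r^2 mod 47 = 35^2 = 3
  bit 4 = 0: r = r^2 mod 47 = 3^2 = 9
  bit 5 = 1: r = r^2 * 22 mod 47 = 9^2 * 22 = 34*22 = 43
  -> A = 43
B = 22^25 mod 47  (bits of 25 = 11001)
  bit 0 = 1: r = r^2 * 22 mod 47 = 1^2 * 22 = 1*22 = 22
  bit 1 = 1: r = r^2 * 22 mod 47 = 22^2 * 22 = 14*22 = 26
  bit 2 = 0: r = r^2 mod 47 = 26^2 = 18
  bit 3 = 0: r = r^2 mod 47 = 18^2 = 42
  bit 4 = 1: r = r^2 * 22 mod 47 = 42^2 * 22 = 25*22 = 33
  -> B = 33
s = B^a = 33^41 mod 47  (bits of 41 = 101001)
  bit 0 = 1: r = r^2 * 33 mod 47 = 1^2 * 33 = 1*33 = 33
  bit 1 = 0: r = r^2 mod 47 = 33^2 = 8
  bit 2 = 1: r = r^2 * 33 mod 47 = 8^2 * 33 = 17*33 = 44
  bit 3 = 0: r = r^2 mod 47 = 44^2 = 9
  bit 4 = 0: r = r^2 mod 47 = 9^2 = 34
  bit 5 = 1: r = r^2 * 33 mod 47 = 34^2 * 33 = 28*33 = 31
  -> s = B^a = 31

Answer: 43 33 31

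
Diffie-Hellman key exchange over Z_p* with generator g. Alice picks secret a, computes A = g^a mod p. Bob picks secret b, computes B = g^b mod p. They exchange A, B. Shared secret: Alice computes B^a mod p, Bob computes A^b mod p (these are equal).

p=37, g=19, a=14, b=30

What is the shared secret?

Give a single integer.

A = 19^14 mod 37  (bits of 14 = 1110)
  bit 0 = 1: r = r^2 * 19 mod 37 = 1^2 * 19 = 1*19 = 19
  bit 1 = 1: r = r^2 * 19 mod 37 = 19^2 * 19 = 28*19 = 14
  bit 2 = 1: r = r^2 * 19 mod 37 = 14^2 * 19 = 11*19 = 24
  bit 3 = 0: r = r^2 mod 37 = 24^2 = 21
  -> A = 21
B = 19^30 mod 37  (bits of 30 = 11110)
  bit 0 = 1: r = r^2 * 19 mod 37 = 1^2 * 19 = 1*19 = 19
  bit 1 = 1: r = r^2 * 19 mod 37 = 19^2 * 19 = 28*19 = 14
  bit 2 = 1: r = r^2 * 19 mod 37 = 14^2 * 19 = 11*19 = 24
  bit 3 = 1: r = r^2 * 19 mod 37 = 24^2 * 19 = 21*19 = 29
  bit 4 = 0: r = r^2 mod 37 = 29^2 = 27
  -> B = 27
s = B^a = 27^14 mod 37  (bits of 14 = 1110)
  bit 0 = 1: r = r^2 * 27 mod 37 = 1^2 * 27 = 1*27 = 27
  bit 1 = 1: r = r^2 * 27 mod 37 = 27^2 * 27 = 26*27 = 36
  bit 2 = 1: r = r^2 * 27 mod 37 = 36^2 * 27 = 1*27 = 27
  bit 3 = 0: r = r^2 mod 37 = 27^2 = 26
  -> s = B^a = 26

Answer: 26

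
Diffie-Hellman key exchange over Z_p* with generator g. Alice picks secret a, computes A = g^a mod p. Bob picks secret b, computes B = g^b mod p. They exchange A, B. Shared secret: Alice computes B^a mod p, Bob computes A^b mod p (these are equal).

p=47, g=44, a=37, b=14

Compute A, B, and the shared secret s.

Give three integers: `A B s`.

Answer: 33 14 12

Derivation:
A = 44^37 mod 47  (bits of 37 = 100101)
  bit 0 = 1: r = r^2 * 44 mod 47 = 1^2 * 44 = 1*44 = 44
  bit 1 = 0: r = r^2 mod 47 = 44^2 = 9
  bit 2 = 0: r = r^2 mod 47 = 9^2 = 34
  bit 3 = 1: r = r^2 * 44 mod 47 = 34^2 * 44 = 28*44 = 10
  bit 4 = 0: r = r^2 mod 47 = 10^2 = 6
  bit 5 = 1: r = r^2 * 44 mod 47 = 6^2 * 44 = 36*44 = 33
  -> A = 33
B = 44^14 mod 47  (bits of 14 = 1110)
  bit 0 = 1: r = r^2 * 44 mod 47 = 1^2 * 44 = 1*44 = 44
  bit 1 = 1: r = r^2 * 44 mod 47 = 44^2 * 44 = 9*44 = 20
  bit 2 = 1: r = r^2 * 44 mod 47 = 20^2 * 44 = 24*44 = 22
  bit 3 = 0: r = r^2 mod 47 = 22^2 = 14
  -> B = 14
s = B^a = 14^37 mod 47  (bits of 37 = 100101)
  bit 0 = 1: r = r^2 * 14 mod 47 = 1^2 * 14 = 1*14 = 14
  bit 1 = 0: r = r^2 mod 47 = 14^2 = 8
  bit 2 = 0: r = r^2 mod 47 = 8^2 = 17
  bit 3 = 1: r = r^2 * 14 mod 47 = 17^2 * 14 = 7*14 = 4
  bit 4 = 0: r = r^2 mod 47 = 4^2 = 16
  bit 5 = 1: r = r^2 * 14 mod 47 = 16^2 * 14 = 21*14 = 12
  -> s = B^a = 12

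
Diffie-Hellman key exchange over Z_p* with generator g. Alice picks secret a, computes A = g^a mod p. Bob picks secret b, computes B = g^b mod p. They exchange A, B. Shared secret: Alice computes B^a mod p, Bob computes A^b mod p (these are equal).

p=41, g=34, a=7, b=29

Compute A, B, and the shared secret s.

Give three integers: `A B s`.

Answer: 24 13 26

Derivation:
A = 34^7 mod 41  (bits of 7 = 111)
  bit 0 = 1: r = r^2 * 34 mod 41 = 1^2 * 34 = 1*34 = 34
  bit 1 = 1: r = r^2 * 34 mod 41 = 34^2 * 34 = 8*34 = 26
  bit 2 = 1: r = r^2 * 34 mod 41 = 26^2 * 34 = 20*34 = 24
  -> A = 24
B = 34^29 mod 41  (bits of 29 = 11101)
  bit 0 = 1: r = r^2 * 34 mod 41 = 1^2 * 34 = 1*34 = 34
  bit 1 = 1: r = r^2 * 34 mod 41 = 34^2 * 34 = 8*34 = 26
  bit 2 = 1: r = r^2 * 34 mod 41 = 26^2 * 34 = 20*34 = 24
  bit 3 = 0: r = r^2 mod 41 = 24^2 = 2
  bit 4 = 1: r = r^2 * 34 mod 41 = 2^2 * 34 = 4*34 = 13
  -> B = 13
s = B^a = 13^7 mod 41  (bits of 7 = 111)
  bit 0 = 1: r = r^2 * 13 mod 41 = 1^2 * 13 = 1*13 = 13
  bit 1 = 1: r = r^2 * 13 mod 41 = 13^2 * 13 = 5*13 = 24
  bit 2 = 1: r = r^2 * 13 mod 41 = 24^2 * 13 = 2*13 = 26
  -> s = B^a = 26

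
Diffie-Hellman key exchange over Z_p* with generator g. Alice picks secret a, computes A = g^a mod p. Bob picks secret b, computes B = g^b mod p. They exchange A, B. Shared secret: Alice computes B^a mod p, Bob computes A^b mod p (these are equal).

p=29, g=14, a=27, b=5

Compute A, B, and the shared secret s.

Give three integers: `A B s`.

A = 14^27 mod 29  (bits of 27 = 11011)
  bit 0 = 1: r = r^2 * 14 mod 29 = 1^2 * 14 = 1*14 = 14
  bit 1 = 1: r = r^2 * 14 mod 29 = 14^2 * 14 = 22*14 = 18
  bit 2 = 0: r = r^2 mod 29 = 18^2 = 5
  bit 3 = 1: r = r^2 * 14 mod 29 = 5^2 * 14 = 25*14 = 2
  bit 4 = 1: r = r^2 * 14 mod 29 = 2^2 * 14 = 4*14 = 27
  -> A = 27
B = 14^5 mod 29  (bits of 5 = 101)
  bit 0 = 1: r = r^2 * 14 mod 29 = 1^2 * 14 = 1*14 = 14
  bit 1 = 0: r = r^2 mod 29 = 14^2 = 22
  bit 2 = 1: r = r^2 * 14 mod 29 = 22^2 * 14 = 20*14 = 19
  -> B = 19
s = B^a = 19^27 mod 29  (bits of 27 = 11011)
  bit 0 = 1: r = r^2 * 19 mod 29 = 1^2 * 19 = 1*19 = 19
  bit 1 = 1: r = r^2 * 19 mod 29 = 19^2 * 19 = 13*19 = 15
  bit 2 = 0: r = r^2 mod 29 = 15^2 = 22
  bit 3 = 1: r = r^2 * 19 mod 29 = 22^2 * 19 = 20*19 = 3
  bit 4 = 1: r = r^2 * 19 mod 29 = 3^2 * 19 = 9*19 = 26
  -> s = B^a = 26

Answer: 27 19 26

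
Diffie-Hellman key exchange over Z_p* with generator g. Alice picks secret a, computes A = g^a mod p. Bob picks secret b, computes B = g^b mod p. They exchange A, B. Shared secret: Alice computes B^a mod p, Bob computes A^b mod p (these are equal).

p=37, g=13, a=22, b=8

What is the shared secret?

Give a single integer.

A = 13^22 mod 37  (bits of 22 = 10110)
  bit 0 = 1: r = r^2 * 13 mod 37 = 1^2 * 13 = 1*13 = 13
  bit 1 = 0: r = r^2 mod 37 = 13^2 = 21
  bit 2 = 1: r = r^2 * 13 mod 37 = 21^2 * 13 = 34*13 = 35
  bit 3 = 1: r = r^2 * 13 mod 37 = 35^2 * 13 = 4*13 = 15
  bit 4 = 0: r = r^2 mod 37 = 15^2 = 3
  -> A = 3
B = 13^8 mod 37  (bits of 8 = 1000)
  bit 0 = 1: r = r^2 * 13 mod 37 = 1^2 * 13 = 1*13 = 13
  bit 1 = 0: r = r^2 mod 37 = 13^2 = 21
  bit 2 = 0: r = r^2 mod 37 = 21^2 = 34
  bit 3 = 0: r = r^2 mod 37 = 34^2 = 9
  -> B = 9
s = B^a = 9^22 mod 37  (bits of 22 = 10110)
  bit 0 = 1: r = r^2 * 9 mod 37 = 1^2 * 9 = 1*9 = 9
  bit 1 = 0: r = r^2 mod 37 = 9^2 = 7
  bit 2 = 1: r = r^2 * 9 mod 37 = 7^2 * 9 = 12*9 = 34
  bit 3 = 1: r = r^2 * 9 mod 37 = 34^2 * 9 = 9*9 = 7
  bit 4 = 0: r = r^2 mod 37 = 7^2 = 12
  -> s = B^a = 12

Answer: 12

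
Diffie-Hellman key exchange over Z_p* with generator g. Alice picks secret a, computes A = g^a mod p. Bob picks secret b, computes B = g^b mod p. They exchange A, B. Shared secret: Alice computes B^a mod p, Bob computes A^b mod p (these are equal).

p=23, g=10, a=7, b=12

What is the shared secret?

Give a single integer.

A = 10^7 mod 23  (bits of 7 = 111)
  bit 0 = 1: r = r^2 * 10 mod 23 = 1^2 * 10 = 1*10 = 10
  bit 1 = 1: r = r^2 * 10 mod 23 = 10^2 * 10 = 8*10 = 11
  bit 2 = 1: r = r^2 * 10 mod 23 = 11^2 * 10 = 6*10 = 14
  -> A = 14
B = 10^12 mod 23  (bits of 12 = 1100)
  bit 0 = 1: r = r^2 * 10 mod 23 = 1^2 * 10 = 1*10 = 10
  bit 1 = 1: r = r^2 * 10 mod 23 = 10^2 * 10 = 8*10 = 11
  bit 2 = 0: r = r^2 mod 23 = 11^2 = 6
  bit 3 = 0: r = r^2 mod 23 = 6^2 = 13
  -> B = 13
s = B^a = 13^7 mod 23  (bits of 7 = 111)
  bit 0 = 1: r = r^2 * 13 mod 23 = 1^2 * 13 = 1*13 = 13
  bit 1 = 1: r = r^2 * 13 mod 23 = 13^2 * 13 = 8*13 = 12
  bit 2 = 1: r = r^2 * 13 mod 23 = 12^2 * 13 = 6*13 = 9
  -> s = B^a = 9

Answer: 9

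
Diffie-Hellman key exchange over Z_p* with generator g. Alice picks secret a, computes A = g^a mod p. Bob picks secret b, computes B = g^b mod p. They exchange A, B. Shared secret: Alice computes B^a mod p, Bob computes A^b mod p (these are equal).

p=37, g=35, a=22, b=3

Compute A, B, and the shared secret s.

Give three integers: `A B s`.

Answer: 21 29 11

Derivation:
A = 35^22 mod 37  (bits of 22 = 10110)
  bit 0 = 1: r = r^2 * 35 mod 37 = 1^2 * 35 = 1*35 = 35
  bit 1 = 0: r = r^2 mod 37 = 35^2 = 4
  bit 2 = 1: r = r^2 * 35 mod 37 = 4^2 * 35 = 16*35 = 5
  bit 3 = 1: r = r^2 * 35 mod 37 = 5^2 * 35 = 25*35 = 24
  bit 4 = 0: r = r^2 mod 37 = 24^2 = 21
  -> A = 21
B = 35^3 mod 37  (bits of 3 = 11)
  bit 0 = 1: r = r^2 * 35 mod 37 = 1^2 * 35 = 1*35 = 35
  bit 1 = 1: r = r^2 * 35 mod 37 = 35^2 * 35 = 4*35 = 29
  -> B = 29
s = B^a = 29^22 mod 37  (bits of 22 = 10110)
  bit 0 = 1: r = r^2 * 29 mod 37 = 1^2 * 29 = 1*29 = 29
  bit 1 = 0: r = r^2 mod 37 = 29^2 = 27
  bit 2 = 1: r = r^2 * 29 mod 37 = 27^2 * 29 = 26*29 = 14
  bit 3 = 1: r = r^2 * 29 mod 37 = 14^2 * 29 = 11*29 = 23
  bit 4 = 0: r = r^2 mod 37 = 23^2 = 11
  -> s = B^a = 11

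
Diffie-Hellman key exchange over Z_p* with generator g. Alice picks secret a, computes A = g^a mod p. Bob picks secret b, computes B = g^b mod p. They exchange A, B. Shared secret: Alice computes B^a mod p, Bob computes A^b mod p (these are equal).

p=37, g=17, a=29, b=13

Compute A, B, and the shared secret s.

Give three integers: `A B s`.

Answer: 5 35 13

Derivation:
A = 17^29 mod 37  (bits of 29 = 11101)
  bit 0 = 1: r = r^2 * 17 mod 37 = 1^2 * 17 = 1*17 = 17
  bit 1 = 1: r = r^2 * 17 mod 37 = 17^2 * 17 = 30*17 = 29
  bit 2 = 1: r = r^2 * 17 mod 37 = 29^2 * 17 = 27*17 = 15
  bit 3 = 0: r = r^2 mod 37 = 15^2 = 3
  bit 4 = 1: r = r^2 * 17 mod 37 = 3^2 * 17 = 9*17 = 5
  -> A = 5
B = 17^13 mod 37  (bits of 13 = 1101)
  bit 0 = 1: r = r^2 * 17 mod 37 = 1^2 * 17 = 1*17 = 17
  bit 1 = 1: r = r^2 * 17 mod 37 = 17^2 * 17 = 30*17 = 29
  bit 2 = 0: r = r^2 mod 37 = 29^2 = 27
  bit 3 = 1: r = r^2 * 17 mod 37 = 27^2 * 17 = 26*17 = 35
  -> B = 35
s = B^a = 35^29 mod 37  (bits of 29 = 11101)
  bit 0 = 1: r = r^2 * 35 mod 37 = 1^2 * 35 = 1*35 = 35
  bit 1 = 1: r = r^2 * 35 mod 37 = 35^2 * 35 = 4*35 = 29
  bit 2 = 1: r = r^2 * 35 mod 37 = 29^2 * 35 = 27*35 = 20
  bit 3 = 0: r = r^2 mod 37 = 20^2 = 30
  bit 4 = 1: r = r^2 * 35 mod 37 = 30^2 * 35 = 12*35 = 13
  -> s = B^a = 13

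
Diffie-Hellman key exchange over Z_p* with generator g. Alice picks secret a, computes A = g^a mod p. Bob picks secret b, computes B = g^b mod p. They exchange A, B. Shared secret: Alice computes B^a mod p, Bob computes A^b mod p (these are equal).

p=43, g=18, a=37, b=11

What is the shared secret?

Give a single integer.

Answer: 3

Derivation:
A = 18^37 mod 43  (bits of 37 = 100101)
  bit 0 = 1: r = r^2 * 18 mod 43 = 1^2 * 18 = 1*18 = 18
  bit 1 = 0: r = r^2 mod 43 = 18^2 = 23
  bit 2 = 0: r = r^2 mod 43 = 23^2 = 13
  bit 3 = 1: r = r^2 * 18 mod 43 = 13^2 * 18 = 40*18 = 32
  bit 4 = 0: r = r^2 mod 43 = 32^2 = 35
  bit 5 = 1: r = r^2 * 18 mod 43 = 35^2 * 18 = 21*18 = 34
  -> A = 34
B = 18^11 mod 43  (bits of 11 = 1011)
  bit 0 = 1: r = r^2 * 18 mod 43 = 1^2 * 18 = 1*18 = 18
  bit 1 = 0: r = r^2 mod 43 = 18^2 = 23
  bit 2 = 1: r = r^2 * 18 mod 43 = 23^2 * 18 = 13*18 = 19
  bit 3 = 1: r = r^2 * 18 mod 43 = 19^2 * 18 = 17*18 = 5
  -> B = 5
s = B^a = 5^37 mod 43  (bits of 37 = 100101)
  bit 0 = 1: r = r^2 * 5 mod 43 = 1^2 * 5 = 1*5 = 5
  bit 1 = 0: r = r^2 mod 43 = 5^2 = 25
  bit 2 = 0: r = r^2 mod 43 = 25^2 = 23
  bit 3 = 1: r = r^2 * 5 mod 43 = 23^2 * 5 = 13*5 = 22
  bit 4 = 0: r = r^2 mod 43 = 22^2 = 11
  bit 5 = 1: r = r^2 * 5 mod 43 = 11^2 * 5 = 35*5 = 3
  -> s = B^a = 3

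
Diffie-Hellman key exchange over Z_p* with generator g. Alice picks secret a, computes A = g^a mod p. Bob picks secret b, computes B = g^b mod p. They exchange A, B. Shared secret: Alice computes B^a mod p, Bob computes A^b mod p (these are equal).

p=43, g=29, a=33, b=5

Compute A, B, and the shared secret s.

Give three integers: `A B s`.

A = 29^33 mod 43  (bits of 33 = 100001)
  bit 0 = 1: r = r^2 * 29 mod 43 = 1^2 * 29 = 1*29 = 29
  bit 1 = 0: r = r^2 mod 43 = 29^2 = 24
  bit 2 = 0: r = r^2 mod 43 = 24^2 = 17
  bit 3 = 0: r = r^2 mod 43 = 17^2 = 31
  bit 4 = 0: r = r^2 mod 43 = 31^2 = 15
  bit 5 = 1: r = r^2 * 29 mod 43 = 15^2 * 29 = 10*29 = 32
  -> A = 32
B = 29^5 mod 43  (bits of 5 = 101)
  bit 0 = 1: r = r^2 * 29 mod 43 = 1^2 * 29 = 1*29 = 29
  bit 1 = 0: r = r^2 mod 43 = 29^2 = 24
  bit 2 = 1: r = r^2 * 29 mod 43 = 24^2 * 29 = 17*29 = 20
  -> B = 20
s = B^a = 20^33 mod 43  (bits of 33 = 100001)
  bit 0 = 1: r = r^2 * 20 mod 43 = 1^2 * 20 = 1*20 = 20
  bit 1 = 0: r = r^2 mod 43 = 20^2 = 13
  bit 2 = 0: r = r^2 mod 43 = 13^2 = 40
  bit 3 = 0: r = r^2 mod 43 = 40^2 = 9
  bit 4 = 0: r = r^2 mod 43 = 9^2 = 38
  bit 5 = 1: r = r^2 * 20 mod 43 = 38^2 * 20 = 25*20 = 27
  -> s = B^a = 27

Answer: 32 20 27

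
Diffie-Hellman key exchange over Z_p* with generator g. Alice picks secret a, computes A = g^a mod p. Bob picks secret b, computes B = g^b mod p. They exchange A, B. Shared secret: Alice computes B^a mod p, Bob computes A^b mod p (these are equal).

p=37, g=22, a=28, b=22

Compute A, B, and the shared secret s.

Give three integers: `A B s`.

Answer: 16 28 9

Derivation:
A = 22^28 mod 37  (bits of 28 = 11100)
  bit 0 = 1: r = r^2 * 22 mod 37 = 1^2 * 22 = 1*22 = 22
  bit 1 = 1: r = r^2 * 22 mod 37 = 22^2 * 22 = 3*22 = 29
  bit 2 = 1: r = r^2 * 22 mod 37 = 29^2 * 22 = 27*22 = 2
  bit 3 = 0: r = r^2 mod 37 = 2^2 = 4
  bit 4 = 0: r = r^2 mod 37 = 4^2 = 16
  -> A = 16
B = 22^22 mod 37  (bits of 22 = 10110)
  bit 0 = 1: r = r^2 * 22 mod 37 = 1^2 * 22 = 1*22 = 22
  bit 1 = 0: r = r^2 mod 37 = 22^2 = 3
  bit 2 = 1: r = r^2 * 22 mod 37 = 3^2 * 22 = 9*22 = 13
  bit 3 = 1: r = r^2 * 22 mod 37 = 13^2 * 22 = 21*22 = 18
  bit 4 = 0: r = r^2 mod 37 = 18^2 = 28
  -> B = 28
s = B^a = 28^28 mod 37  (bits of 28 = 11100)
  bit 0 = 1: r = r^2 * 28 mod 37 = 1^2 * 28 = 1*28 = 28
  bit 1 = 1: r = r^2 * 28 mod 37 = 28^2 * 28 = 7*28 = 11
  bit 2 = 1: r = r^2 * 28 mod 37 = 11^2 * 28 = 10*28 = 21
  bit 3 = 0: r = r^2 mod 37 = 21^2 = 34
  bit 4 = 0: r = r^2 mod 37 = 34^2 = 9
  -> s = B^a = 9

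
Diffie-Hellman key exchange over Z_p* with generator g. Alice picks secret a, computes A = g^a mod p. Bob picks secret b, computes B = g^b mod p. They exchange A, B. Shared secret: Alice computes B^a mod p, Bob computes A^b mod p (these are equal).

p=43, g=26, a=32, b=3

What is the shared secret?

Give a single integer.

A = 26^32 mod 43  (bits of 32 = 100000)
  bit 0 = 1: r = r^2 * 26 mod 43 = 1^2 * 26 = 1*26 = 26
  bit 1 = 0: r = r^2 mod 43 = 26^2 = 31
  bit 2 = 0: r = r^2 mod 43 = 31^2 = 15
  bit 3 = 0: r = r^2 mod 43 = 15^2 = 10
  bit 4 = 0: r = r^2 mod 43 = 10^2 = 14
  bit 5 = 0: r = r^2 mod 43 = 14^2 = 24
  -> A = 24
B = 26^3 mod 43  (bits of 3 = 11)
  bit 0 = 1: r = r^2 * 26 mod 43 = 1^2 * 26 = 1*26 = 26
  bit 1 = 1: r = r^2 * 26 mod 43 = 26^2 * 26 = 31*26 = 32
  -> B = 32
s = B^a = 32^32 mod 43  (bits of 32 = 100000)
  bit 0 = 1: r = r^2 * 32 mod 43 = 1^2 * 32 = 1*32 = 32
  bit 1 = 0: r = r^2 mod 43 = 32^2 = 35
  bit 2 = 0: r = r^2 mod 43 = 35^2 = 21
  bit 3 = 0: r = r^2 mod 43 = 21^2 = 11
  bit 4 = 0: r = r^2 mod 43 = 11^2 = 35
  bit 5 = 0: r = r^2 mod 43 = 35^2 = 21
  -> s = B^a = 21

Answer: 21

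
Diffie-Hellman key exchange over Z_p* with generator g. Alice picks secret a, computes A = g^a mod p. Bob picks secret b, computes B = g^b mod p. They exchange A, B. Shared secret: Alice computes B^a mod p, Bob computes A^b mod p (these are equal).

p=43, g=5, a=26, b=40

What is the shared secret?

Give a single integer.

Answer: 9

Derivation:
A = 5^26 mod 43  (bits of 26 = 11010)
  bit 0 = 1: r = r^2 * 5 mod 43 = 1^2 * 5 = 1*5 = 5
  bit 1 = 1: r = r^2 * 5 mod 43 = 5^2 * 5 = 25*5 = 39
  bit 2 = 0: r = r^2 mod 43 = 39^2 = 16
  bit 3 = 1: r = r^2 * 5 mod 43 = 16^2 * 5 = 41*5 = 33
  bit 4 = 0: r = r^2 mod 43 = 33^2 = 14
  -> A = 14
B = 5^40 mod 43  (bits of 40 = 101000)
  bit 0 = 1: r = r^2 * 5 mod 43 = 1^2 * 5 = 1*5 = 5
  bit 1 = 0: r = r^2 mod 43 = 5^2 = 25
  bit 2 = 1: r = r^2 * 5 mod 43 = 25^2 * 5 = 23*5 = 29
  bit 3 = 0: r = r^2 mod 43 = 29^2 = 24
  bit 4 = 0: r = r^2 mod 43 = 24^2 = 17
  bit 5 = 0: r = r^2 mod 43 = 17^2 = 31
  -> B = 31
s = B^a = 31^26 mod 43  (bits of 26 = 11010)
  bit 0 = 1: r = r^2 * 31 mod 43 = 1^2 * 31 = 1*31 = 31
  bit 1 = 1: r = r^2 * 31 mod 43 = 31^2 * 31 = 15*31 = 35
  bit 2 = 0: r = r^2 mod 43 = 35^2 = 21
  bit 3 = 1: r = r^2 * 31 mod 43 = 21^2 * 31 = 11*31 = 40
  bit 4 = 0: r = r^2 mod 43 = 40^2 = 9
  -> s = B^a = 9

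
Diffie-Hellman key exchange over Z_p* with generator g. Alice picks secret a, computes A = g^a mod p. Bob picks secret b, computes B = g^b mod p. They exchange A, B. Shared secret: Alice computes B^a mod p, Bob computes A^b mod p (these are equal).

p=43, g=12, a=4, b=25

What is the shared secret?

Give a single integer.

A = 12^4 mod 43  (bits of 4 = 100)
  bit 0 = 1: r = r^2 * 12 mod 43 = 1^2 * 12 = 1*12 = 12
  bit 1 = 0: r = r^2 mod 43 = 12^2 = 15
  bit 2 = 0: r = r^2 mod 43 = 15^2 = 10
  -> A = 10
B = 12^25 mod 43  (bits of 25 = 11001)
  bit 0 = 1: r = r^2 * 12 mod 43 = 1^2 * 12 = 1*12 = 12
  bit 1 = 1: r = r^2 * 12 mod 43 = 12^2 * 12 = 15*12 = 8
  bit 2 = 0: r = r^2 mod 43 = 8^2 = 21
  bit 3 = 0: r = r^2 mod 43 = 21^2 = 11
  bit 4 = 1: r = r^2 * 12 mod 43 = 11^2 * 12 = 35*12 = 33
  -> B = 33
s = B^a = 33^4 mod 43  (bits of 4 = 100)
  bit 0 = 1: r = r^2 * 33 mod 43 = 1^2 * 33 = 1*33 = 33
  bit 1 = 0: r = r^2 mod 43 = 33^2 = 14
  bit 2 = 0: r = r^2 mod 43 = 14^2 = 24
  -> s = B^a = 24

Answer: 24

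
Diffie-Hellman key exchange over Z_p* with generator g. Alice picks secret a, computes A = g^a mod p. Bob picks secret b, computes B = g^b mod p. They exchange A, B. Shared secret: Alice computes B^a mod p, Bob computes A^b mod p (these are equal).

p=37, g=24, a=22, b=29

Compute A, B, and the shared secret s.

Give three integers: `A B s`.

Answer: 3 15 28

Derivation:
A = 24^22 mod 37  (bits of 22 = 10110)
  bit 0 = 1: r = r^2 * 24 mod 37 = 1^2 * 24 = 1*24 = 24
  bit 1 = 0: r = r^2 mod 37 = 24^2 = 21
  bit 2 = 1: r = r^2 * 24 mod 37 = 21^2 * 24 = 34*24 = 2
  bit 3 = 1: r = r^2 * 24 mod 37 = 2^2 * 24 = 4*24 = 22
  bit 4 = 0: r = r^2 mod 37 = 22^2 = 3
  -> A = 3
B = 24^29 mod 37  (bits of 29 = 11101)
  bit 0 = 1: r = r^2 * 24 mod 37 = 1^2 * 24 = 1*24 = 24
  bit 1 = 1: r = r^2 * 24 mod 37 = 24^2 * 24 = 21*24 = 23
  bit 2 = 1: r = r^2 * 24 mod 37 = 23^2 * 24 = 11*24 = 5
  bit 3 = 0: r = r^2 mod 37 = 5^2 = 25
  bit 4 = 1: r = r^2 * 24 mod 37 = 25^2 * 24 = 33*24 = 15
  -> B = 15
s = B^a = 15^22 mod 37  (bits of 22 = 10110)
  bit 0 = 1: r = r^2 * 15 mod 37 = 1^2 * 15 = 1*15 = 15
  bit 1 = 0: r = r^2 mod 37 = 15^2 = 3
  bit 2 = 1: r = r^2 * 15 mod 37 = 3^2 * 15 = 9*15 = 24
  bit 3 = 1: r = r^2 * 15 mod 37 = 24^2 * 15 = 21*15 = 19
  bit 4 = 0: r = r^2 mod 37 = 19^2 = 28
  -> s = B^a = 28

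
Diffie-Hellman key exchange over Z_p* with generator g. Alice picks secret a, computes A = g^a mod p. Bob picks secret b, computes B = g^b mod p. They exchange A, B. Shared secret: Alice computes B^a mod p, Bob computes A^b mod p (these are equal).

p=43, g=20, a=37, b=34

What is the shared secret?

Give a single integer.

Answer: 10

Derivation:
A = 20^37 mod 43  (bits of 37 = 100101)
  bit 0 = 1: r = r^2 * 20 mod 43 = 1^2 * 20 = 1*20 = 20
  bit 1 = 0: r = r^2 mod 43 = 20^2 = 13
  bit 2 = 0: r = r^2 mod 43 = 13^2 = 40
  bit 3 = 1: r = r^2 * 20 mod 43 = 40^2 * 20 = 9*20 = 8
  bit 4 = 0: r = r^2 mod 43 = 8^2 = 21
  bit 5 = 1: r = r^2 * 20 mod 43 = 21^2 * 20 = 11*20 = 5
  -> A = 5
B = 20^34 mod 43  (bits of 34 = 100010)
  bit 0 = 1: r = r^2 * 20 mod 43 = 1^2 * 20 = 1*20 = 20
  bit 1 = 0: r = r^2 mod 43 = 20^2 = 13
  bit 2 = 0: r = r^2 mod 43 = 13^2 = 40
  bit 3 = 0: r = r^2 mod 43 = 40^2 = 9
  bit 4 = 1: r = r^2 * 20 mod 43 = 9^2 * 20 = 38*20 = 29
  bit 5 = 0: r = r^2 mod 43 = 29^2 = 24
  -> B = 24
s = B^a = 24^37 mod 43  (bits of 37 = 100101)
  bit 0 = 1: r = r^2 * 24 mod 43 = 1^2 * 24 = 1*24 = 24
  bit 1 = 0: r = r^2 mod 43 = 24^2 = 17
  bit 2 = 0: r = r^2 mod 43 = 17^2 = 31
  bit 3 = 1: r = r^2 * 24 mod 43 = 31^2 * 24 = 15*24 = 16
  bit 4 = 0: r = r^2 mod 43 = 16^2 = 41
  bit 5 = 1: r = r^2 * 24 mod 43 = 41^2 * 24 = 4*24 = 10
  -> s = B^a = 10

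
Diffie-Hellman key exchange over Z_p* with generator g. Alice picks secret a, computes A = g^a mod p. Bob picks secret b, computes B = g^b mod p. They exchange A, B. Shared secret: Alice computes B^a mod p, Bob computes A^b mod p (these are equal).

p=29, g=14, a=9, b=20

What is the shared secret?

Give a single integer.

Answer: 25

Derivation:
A = 14^9 mod 29  (bits of 9 = 1001)
  bit 0 = 1: r = r^2 * 14 mod 29 = 1^2 * 14 = 1*14 = 14
  bit 1 = 0: r = r^2 mod 29 = 14^2 = 22
  bit 2 = 0: r = r^2 mod 29 = 22^2 = 20
  bit 3 = 1: r = r^2 * 14 mod 29 = 20^2 * 14 = 23*14 = 3
  -> A = 3
B = 14^20 mod 29  (bits of 20 = 10100)
  bit 0 = 1: r = r^2 * 14 mod 29 = 1^2 * 14 = 1*14 = 14
  bit 1 = 0: r = r^2 mod 29 = 14^2 = 22
  bit 2 = 1: r = r^2 * 14 mod 29 = 22^2 * 14 = 20*14 = 19
  bit 3 = 0: r = r^2 mod 29 = 19^2 = 13
  bit 4 = 0: r = r^2 mod 29 = 13^2 = 24
  -> B = 24
s = B^a = 24^9 mod 29  (bits of 9 = 1001)
  bit 0 = 1: r = r^2 * 24 mod 29 = 1^2 * 24 = 1*24 = 24
  bit 1 = 0: r = r^2 mod 29 = 24^2 = 25
  bit 2 = 0: r = r^2 mod 29 = 25^2 = 16
  bit 3 = 1: r = r^2 * 24 mod 29 = 16^2 * 24 = 24*24 = 25
  -> s = B^a = 25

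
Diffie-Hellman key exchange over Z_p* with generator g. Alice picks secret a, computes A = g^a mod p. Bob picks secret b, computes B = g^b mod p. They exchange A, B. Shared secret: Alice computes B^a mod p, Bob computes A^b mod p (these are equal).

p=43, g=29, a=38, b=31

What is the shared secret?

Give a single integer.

A = 29^38 mod 43  (bits of 38 = 100110)
  bit 0 = 1: r = r^2 * 29 mod 43 = 1^2 * 29 = 1*29 = 29
  bit 1 = 0: r = r^2 mod 43 = 29^2 = 24
  bit 2 = 0: r = r^2 mod 43 = 24^2 = 17
  bit 3 = 1: r = r^2 * 29 mod 43 = 17^2 * 29 = 31*29 = 39
  bit 4 = 1: r = r^2 * 29 mod 43 = 39^2 * 29 = 16*29 = 34
  bit 5 = 0: r = r^2 mod 43 = 34^2 = 38
  -> A = 38
B = 29^31 mod 43  (bits of 31 = 11111)
  bit 0 = 1: r = r^2 * 29 mod 43 = 1^2 * 29 = 1*29 = 29
  bit 1 = 1: r = r^2 * 29 mod 43 = 29^2 * 29 = 24*29 = 8
  bit 2 = 1: r = r^2 * 29 mod 43 = 8^2 * 29 = 21*29 = 7
  bit 3 = 1: r = r^2 * 29 mod 43 = 7^2 * 29 = 6*29 = 2
  bit 4 = 1: r = r^2 * 29 mod 43 = 2^2 * 29 = 4*29 = 30
  -> B = 30
s = B^a = 30^38 mod 43  (bits of 38 = 100110)
  bit 0 = 1: r = r^2 * 30 mod 43 = 1^2 * 30 = 1*30 = 30
  bit 1 = 0: r = r^2 mod 43 = 30^2 = 40
  bit 2 = 0: r = r^2 mod 43 = 40^2 = 9
  bit 3 = 1: r = r^2 * 30 mod 43 = 9^2 * 30 = 38*30 = 22
  bit 4 = 1: r = r^2 * 30 mod 43 = 22^2 * 30 = 11*30 = 29
  bit 5 = 0: r = r^2 mod 43 = 29^2 = 24
  -> s = B^a = 24

Answer: 24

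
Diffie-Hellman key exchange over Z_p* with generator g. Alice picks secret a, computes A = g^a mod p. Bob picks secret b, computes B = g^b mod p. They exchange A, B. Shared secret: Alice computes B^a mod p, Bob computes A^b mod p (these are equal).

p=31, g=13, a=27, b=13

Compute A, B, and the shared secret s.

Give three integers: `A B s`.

Answer: 23 11 15

Derivation:
A = 13^27 mod 31  (bits of 27 = 11011)
  bit 0 = 1: r = r^2 * 13 mod 31 = 1^2 * 13 = 1*13 = 13
  bit 1 = 1: r = r^2 * 13 mod 31 = 13^2 * 13 = 14*13 = 27
  bit 2 = 0: r = r^2 mod 31 = 27^2 = 16
  bit 3 = 1: r = r^2 * 13 mod 31 = 16^2 * 13 = 8*13 = 11
  bit 4 = 1: r = r^2 * 13 mod 31 = 11^2 * 13 = 28*13 = 23
  -> A = 23
B = 13^13 mod 31  (bits of 13 = 1101)
  bit 0 = 1: r = r^2 * 13 mod 31 = 1^2 * 13 = 1*13 = 13
  bit 1 = 1: r = r^2 * 13 mod 31 = 13^2 * 13 = 14*13 = 27
  bit 2 = 0: r = r^2 mod 31 = 27^2 = 16
  bit 3 = 1: r = r^2 * 13 mod 31 = 16^2 * 13 = 8*13 = 11
  -> B = 11
s = B^a = 11^27 mod 31  (bits of 27 = 11011)
  bit 0 = 1: r = r^2 * 11 mod 31 = 1^2 * 11 = 1*11 = 11
  bit 1 = 1: r = r^2 * 11 mod 31 = 11^2 * 11 = 28*11 = 29
  bit 2 = 0: r = r^2 mod 31 = 29^2 = 4
  bit 3 = 1: r = r^2 * 11 mod 31 = 4^2 * 11 = 16*11 = 21
  bit 4 = 1: r = r^2 * 11 mod 31 = 21^2 * 11 = 7*11 = 15
  -> s = B^a = 15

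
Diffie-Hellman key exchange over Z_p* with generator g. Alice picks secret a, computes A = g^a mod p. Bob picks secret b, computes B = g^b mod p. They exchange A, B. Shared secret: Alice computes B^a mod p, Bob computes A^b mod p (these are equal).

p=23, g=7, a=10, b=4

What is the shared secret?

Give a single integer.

Answer: 18

Derivation:
A = 7^10 mod 23  (bits of 10 = 1010)
  bit 0 = 1: r = r^2 * 7 mod 23 = 1^2 * 7 = 1*7 = 7
  bit 1 = 0: r = r^2 mod 23 = 7^2 = 3
  bit 2 = 1: r = r^2 * 7 mod 23 = 3^2 * 7 = 9*7 = 17
  bit 3 = 0: r = r^2 mod 23 = 17^2 = 13
  -> A = 13
B = 7^4 mod 23  (bits of 4 = 100)
  bit 0 = 1: r = r^2 * 7 mod 23 = 1^2 * 7 = 1*7 = 7
  bit 1 = 0: r = r^2 mod 23 = 7^2 = 3
  bit 2 = 0: r = r^2 mod 23 = 3^2 = 9
  -> B = 9
s = B^a = 9^10 mod 23  (bits of 10 = 1010)
  bit 0 = 1: r = r^2 * 9 mod 23 = 1^2 * 9 = 1*9 = 9
  bit 1 = 0: r = r^2 mod 23 = 9^2 = 12
  bit 2 = 1: r = r^2 * 9 mod 23 = 12^2 * 9 = 6*9 = 8
  bit 3 = 0: r = r^2 mod 23 = 8^2 = 18
  -> s = B^a = 18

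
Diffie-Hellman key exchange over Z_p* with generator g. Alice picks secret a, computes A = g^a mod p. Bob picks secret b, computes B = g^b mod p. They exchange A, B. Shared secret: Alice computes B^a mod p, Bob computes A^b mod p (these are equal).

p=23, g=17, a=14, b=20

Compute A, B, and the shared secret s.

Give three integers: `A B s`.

A = 17^14 mod 23  (bits of 14 = 1110)
  bit 0 = 1: r = r^2 * 17 mod 23 = 1^2 * 17 = 1*17 = 17
  bit 1 = 1: r = r^2 * 17 mod 23 = 17^2 * 17 = 13*17 = 14
  bit 2 = 1: r = r^2 * 17 mod 23 = 14^2 * 17 = 12*17 = 20
  bit 3 = 0: r = r^2 mod 23 = 20^2 = 9
  -> A = 9
B = 17^20 mod 23  (bits of 20 = 10100)
  bit 0 = 1: r = r^2 * 17 mod 23 = 1^2 * 17 = 1*17 = 17
  bit 1 = 0: r = r^2 mod 23 = 17^2 = 13
  bit 2 = 1: r = r^2 * 17 mod 23 = 13^2 * 17 = 8*17 = 21
  bit 3 = 0: r = r^2 mod 23 = 21^2 = 4
  bit 4 = 0: r = r^2 mod 23 = 4^2 = 16
  -> B = 16
s = B^a = 16^14 mod 23  (bits of 14 = 1110)
  bit 0 = 1: r = r^2 * 16 mod 23 = 1^2 * 16 = 1*16 = 16
  bit 1 = 1: r = r^2 * 16 mod 23 = 16^2 * 16 = 3*16 = 2
  bit 2 = 1: r = r^2 * 16 mod 23 = 2^2 * 16 = 4*16 = 18
  bit 3 = 0: r = r^2 mod 23 = 18^2 = 2
  -> s = B^a = 2

Answer: 9 16 2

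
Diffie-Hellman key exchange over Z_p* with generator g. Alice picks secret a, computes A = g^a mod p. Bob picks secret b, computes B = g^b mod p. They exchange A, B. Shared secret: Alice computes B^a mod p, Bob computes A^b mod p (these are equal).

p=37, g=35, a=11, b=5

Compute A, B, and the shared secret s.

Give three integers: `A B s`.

Answer: 24 5 2

Derivation:
A = 35^11 mod 37  (bits of 11 = 1011)
  bit 0 = 1: r = r^2 * 35 mod 37 = 1^2 * 35 = 1*35 = 35
  bit 1 = 0: r = r^2 mod 37 = 35^2 = 4
  bit 2 = 1: r = r^2 * 35 mod 37 = 4^2 * 35 = 16*35 = 5
  bit 3 = 1: r = r^2 * 35 mod 37 = 5^2 * 35 = 25*35 = 24
  -> A = 24
B = 35^5 mod 37  (bits of 5 = 101)
  bit 0 = 1: r = r^2 * 35 mod 37 = 1^2 * 35 = 1*35 = 35
  bit 1 = 0: r = r^2 mod 37 = 35^2 = 4
  bit 2 = 1: r = r^2 * 35 mod 37 = 4^2 * 35 = 16*35 = 5
  -> B = 5
s = B^a = 5^11 mod 37  (bits of 11 = 1011)
  bit 0 = 1: r = r^2 * 5 mod 37 = 1^2 * 5 = 1*5 = 5
  bit 1 = 0: r = r^2 mod 37 = 5^2 = 25
  bit 2 = 1: r = r^2 * 5 mod 37 = 25^2 * 5 = 33*5 = 17
  bit 3 = 1: r = r^2 * 5 mod 37 = 17^2 * 5 = 30*5 = 2
  -> s = B^a = 2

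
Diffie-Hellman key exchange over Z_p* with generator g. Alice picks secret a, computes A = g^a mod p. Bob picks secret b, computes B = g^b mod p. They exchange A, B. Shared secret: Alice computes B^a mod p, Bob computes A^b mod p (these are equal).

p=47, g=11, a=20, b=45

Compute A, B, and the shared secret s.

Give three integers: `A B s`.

A = 11^20 mod 47  (bits of 20 = 10100)
  bit 0 = 1: r = r^2 * 11 mod 47 = 1^2 * 11 = 1*11 = 11
  bit 1 = 0: r = r^2 mod 47 = 11^2 = 27
  bit 2 = 1: r = r^2 * 11 mod 47 = 27^2 * 11 = 24*11 = 29
  bit 3 = 0: r = r^2 mod 47 = 29^2 = 42
  bit 4 = 0: r = r^2 mod 47 = 42^2 = 25
  -> A = 25
B = 11^45 mod 47  (bits of 45 = 101101)
  bit 0 = 1: r = r^2 * 11 mod 47 = 1^2 * 11 = 1*11 = 11
  bit 1 = 0: r = r^2 mod 47 = 11^2 = 27
  bit 2 = 1: r = r^2 * 11 mod 47 = 27^2 * 11 = 24*11 = 29
  bit 3 = 1: r = r^2 * 11 mod 47 = 29^2 * 11 = 42*11 = 39
  bit 4 = 0: r = r^2 mod 47 = 39^2 = 17
  bit 5 = 1: r = r^2 * 11 mod 47 = 17^2 * 11 = 7*11 = 30
  -> B = 30
s = B^a = 30^20 mod 47  (bits of 20 = 10100)
  bit 0 = 1: r = r^2 * 30 mod 47 = 1^2 * 30 = 1*30 = 30
  bit 1 = 0: r = r^2 mod 47 = 30^2 = 7
  bit 2 = 1: r = r^2 * 30 mod 47 = 7^2 * 30 = 2*30 = 13
  bit 3 = 0: r = r^2 mod 47 = 13^2 = 28
  bit 4 = 0: r = r^2 mod 47 = 28^2 = 32
  -> s = B^a = 32

Answer: 25 30 32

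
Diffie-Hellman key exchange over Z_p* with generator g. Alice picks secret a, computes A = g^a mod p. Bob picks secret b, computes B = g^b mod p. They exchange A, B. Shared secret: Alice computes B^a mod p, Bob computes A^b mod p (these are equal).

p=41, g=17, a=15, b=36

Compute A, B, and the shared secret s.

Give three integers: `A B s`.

A = 17^15 mod 41  (bits of 15 = 1111)
  bit 0 = 1: r = r^2 * 17 mod 41 = 1^2 * 17 = 1*17 = 17
  bit 1 = 1: r = r^2 * 17 mod 41 = 17^2 * 17 = 2*17 = 34
  bit 2 = 1: r = r^2 * 17 mod 41 = 34^2 * 17 = 8*17 = 13
  bit 3 = 1: r = r^2 * 17 mod 41 = 13^2 * 17 = 5*17 = 3
  -> A = 3
B = 17^36 mod 41  (bits of 36 = 100100)
  bit 0 = 1: r = r^2 * 17 mod 41 = 1^2 * 17 = 1*17 = 17
  bit 1 = 0: r = r^2 mod 41 = 17^2 = 2
  bit 2 = 0: r = r^2 mod 41 = 2^2 = 4
  bit 3 = 1: r = r^2 * 17 mod 41 = 4^2 * 17 = 16*17 = 26
  bit 4 = 0: r = r^2 mod 41 = 26^2 = 20
  bit 5 = 0: r = r^2 mod 41 = 20^2 = 31
  -> B = 31
s = B^a = 31^15 mod 41  (bits of 15 = 1111)
  bit 0 = 1: r = r^2 * 31 mod 41 = 1^2 * 31 = 1*31 = 31
  bit 1 = 1: r = r^2 * 31 mod 41 = 31^2 * 31 = 18*31 = 25
  bit 2 = 1: r = r^2 * 31 mod 41 = 25^2 * 31 = 10*31 = 23
  bit 3 = 1: r = r^2 * 31 mod 41 = 23^2 * 31 = 37*31 = 40
  -> s = B^a = 40

Answer: 3 31 40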